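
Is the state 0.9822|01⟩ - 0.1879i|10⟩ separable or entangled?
Entangled

Writing the state as a|00⟩ + b|01⟩ + c|10⟩ + d|11⟩, it is a product state iff ad − bc = 0.
Here (a, b, c, d) = (0, 0.9822, -0.1879i, 0): ad − bc = (0)(0) − (0.9822)(-0.1879i) = 0.1846i ≠ 0, so the state is entangled.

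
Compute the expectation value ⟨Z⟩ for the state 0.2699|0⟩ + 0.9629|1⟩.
-0.8543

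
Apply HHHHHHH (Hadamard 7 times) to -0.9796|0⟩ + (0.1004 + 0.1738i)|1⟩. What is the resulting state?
(-0.6217 + 0.1229i)|0⟩ + (-0.7637 - 0.1229i)|1⟩

H² = I, so H^7 = H: a single Hadamard. With (a, b) = (-0.9796, (0.1004 + 0.1738i)), H gives ((a + b)/√2, (a − b)/√2) = ((-0.6217 + 0.1229i), (-0.7637 - 0.1229i)).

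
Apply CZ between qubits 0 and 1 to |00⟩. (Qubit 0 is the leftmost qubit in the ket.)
|00⟩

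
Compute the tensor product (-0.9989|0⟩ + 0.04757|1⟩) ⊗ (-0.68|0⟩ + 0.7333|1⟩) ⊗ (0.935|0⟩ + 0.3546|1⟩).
0.6351|000⟩ + 0.2409|001⟩ - 0.6849|010⟩ - 0.2597|011⟩ - 0.03025|100⟩ - 0.01147|101⟩ + 0.03262|110⟩ + 0.01237|111⟩

amp(|b₁b₂…⟩) = product of the factor amplitudes for bits b₁, b₂, …; only kets whose every factor amplitude is nonzero survive.
|000⟩: (-0.9989)(-0.68)(0.935) = 0.6351
|001⟩: (-0.9989)(-0.68)(0.3546) = 0.2409
|010⟩: (-0.9989)(0.7333)(0.935) = -0.6849
|011⟩: (-0.9989)(0.7333)(0.3546) = -0.2597
|100⟩: (0.04757)(-0.68)(0.935) = -0.03025
|101⟩: (0.04757)(-0.68)(0.3546) = -0.01147
|110⟩: (0.04757)(0.7333)(0.935) = 0.03262
|111⟩: (0.04757)(0.7333)(0.3546) = 0.01237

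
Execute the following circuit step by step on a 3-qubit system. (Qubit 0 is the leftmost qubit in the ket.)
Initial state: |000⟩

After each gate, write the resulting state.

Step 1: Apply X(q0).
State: |100⟩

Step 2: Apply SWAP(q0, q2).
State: |001⟩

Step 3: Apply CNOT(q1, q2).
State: |001⟩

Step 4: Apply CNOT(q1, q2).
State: |001⟩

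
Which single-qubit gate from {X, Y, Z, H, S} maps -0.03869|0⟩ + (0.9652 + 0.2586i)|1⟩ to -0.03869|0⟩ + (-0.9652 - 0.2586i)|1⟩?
Z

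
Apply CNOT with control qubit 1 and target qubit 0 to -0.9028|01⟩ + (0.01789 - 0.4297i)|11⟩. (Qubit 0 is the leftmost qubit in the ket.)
(0.01789 - 0.4297i)|01⟩ - 0.9028|11⟩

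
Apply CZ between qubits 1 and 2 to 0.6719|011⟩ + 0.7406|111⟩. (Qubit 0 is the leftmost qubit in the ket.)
-0.6719|011⟩ - 0.7406|111⟩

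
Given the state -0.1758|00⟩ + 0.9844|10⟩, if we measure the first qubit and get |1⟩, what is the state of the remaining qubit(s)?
|0⟩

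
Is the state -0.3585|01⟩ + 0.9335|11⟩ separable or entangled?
Separable

Writing the state as a|00⟩ + b|01⟩ + c|10⟩ + d|11⟩, it is a product state iff ad − bc = 0.
Here (a, b, c, d) = (0, -0.3585, 0, 0.9335): ad − bc = (0)(0.9335) − (-0.3585)(0) = 0, so the state is separable.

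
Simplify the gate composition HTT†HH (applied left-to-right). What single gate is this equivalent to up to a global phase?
H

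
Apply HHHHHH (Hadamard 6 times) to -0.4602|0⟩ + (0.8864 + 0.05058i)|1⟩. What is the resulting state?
-0.4602|0⟩ + (0.8864 + 0.05058i)|1⟩

H² = I, so an even number of Hadamards cancels: H^6 = I and the state is unchanged.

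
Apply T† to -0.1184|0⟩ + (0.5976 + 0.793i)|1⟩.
-0.1184|0⟩ + (0.9833 + 0.1382i)|1⟩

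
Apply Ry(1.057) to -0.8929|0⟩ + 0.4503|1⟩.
-0.9981|0⟩ - 0.06137|1⟩

Ry(1.057) = [[cos(θ/2), −sin(θ/2)], [sin(θ/2), cos(θ/2)]]; θ = 1.057, cos(θ/2) ≈ 0.863564, sin(θ/2) ≈ 0.504239.
With a = amp(|0⟩) = -0.8929 and b = amp(|1⟩) = 0.4503:
new amp(|0⟩) = (0.863564)·a + (-0.504239)·b = -0.9981
new amp(|1⟩) = (0.504239)·a + (0.863564)·b = -0.06137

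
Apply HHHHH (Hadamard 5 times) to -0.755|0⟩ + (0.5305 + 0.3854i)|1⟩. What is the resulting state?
(-0.1587 + 0.2725i)|0⟩ + (-0.909 - 0.2725i)|1⟩

H² = I, so H^5 = H: a single Hadamard. With (a, b) = (-0.755, (0.5305 + 0.3854i)), H gives ((a + b)/√2, (a − b)/√2) = ((-0.1587 + 0.2725i), (-0.909 - 0.2725i)).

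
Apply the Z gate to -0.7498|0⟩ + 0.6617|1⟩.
-0.7498|0⟩ - 0.6617|1⟩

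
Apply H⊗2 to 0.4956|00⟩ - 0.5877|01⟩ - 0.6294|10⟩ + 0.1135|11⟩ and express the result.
-0.304|00⟩ + 0.1702|01⟩ + 0.2119|10⟩ + 0.9131|11⟩

H⊗2 gives amp(|y⟩) = (1/2) Σ_x (−1)^(x·y) amp(|x⟩), where x·y is the number of positions in which both x and y have a 1.
|00⟩: (0.4956 - 0.5877 - 0.6294 + 0.1135)/2 = -0.304
|01⟩: (0.4956 + 0.5877 - 0.6294 - 0.1135)/2 = 0.1702
|10⟩: (0.4956 - 0.5877 + 0.6294 - 0.1135)/2 = 0.2119
|11⟩: (0.4956 + 0.5877 + 0.6294 + 0.1135)/2 = 0.9131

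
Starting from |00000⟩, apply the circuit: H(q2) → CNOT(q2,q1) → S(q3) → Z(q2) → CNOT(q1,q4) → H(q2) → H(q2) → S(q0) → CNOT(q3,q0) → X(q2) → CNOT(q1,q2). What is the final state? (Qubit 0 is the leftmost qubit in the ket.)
1/√2|00100⟩ - 1/√2|01101⟩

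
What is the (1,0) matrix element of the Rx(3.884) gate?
-0.9319i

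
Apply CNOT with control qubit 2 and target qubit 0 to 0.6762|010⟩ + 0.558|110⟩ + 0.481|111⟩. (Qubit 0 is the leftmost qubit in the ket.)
0.6762|010⟩ + 0.481|011⟩ + 0.558|110⟩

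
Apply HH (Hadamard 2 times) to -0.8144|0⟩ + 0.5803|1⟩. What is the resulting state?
-0.8144|0⟩ + 0.5803|1⟩

H² = I, so an even number of Hadamards cancels: H^2 = I and the state is unchanged.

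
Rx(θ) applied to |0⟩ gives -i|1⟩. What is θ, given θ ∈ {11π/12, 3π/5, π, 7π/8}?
π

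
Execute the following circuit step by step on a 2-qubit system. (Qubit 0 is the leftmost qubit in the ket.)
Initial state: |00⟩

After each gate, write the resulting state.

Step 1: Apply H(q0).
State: 1/√2|00⟩ + 1/√2|10⟩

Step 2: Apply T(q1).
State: 1/√2|00⟩ + 1/√2|10⟩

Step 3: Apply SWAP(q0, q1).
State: 1/√2|00⟩ + 1/√2|01⟩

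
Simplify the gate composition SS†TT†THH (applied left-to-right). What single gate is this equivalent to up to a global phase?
T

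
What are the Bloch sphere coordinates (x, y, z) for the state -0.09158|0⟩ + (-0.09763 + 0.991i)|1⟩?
(0.01788, -0.1815, -0.9832)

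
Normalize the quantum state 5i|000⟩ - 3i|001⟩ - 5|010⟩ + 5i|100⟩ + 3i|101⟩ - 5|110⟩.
0.4603i|000⟩ - 0.2762i|001⟩ - 0.4603|010⟩ + 0.4603i|100⟩ + 0.2762i|101⟩ - 0.4603|110⟩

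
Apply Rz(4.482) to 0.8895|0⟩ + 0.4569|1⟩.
(-0.5525 - 0.6971i)|0⟩ + (-0.2838 + 0.3581i)|1⟩

Rz(4.482) = [[e^(−iθ/2), 0], [0, e^(iθ/2)]] with e^(±iθ/2) = cos(θ/2) ± i·sin(θ/2); θ = 4.482, cos(θ/2) ≈ -0.621146, sin(θ/2) ≈ 0.783695.
With a = amp(|0⟩) = 0.8895 and b = amp(|1⟩) = 0.4569:
new amp(|0⟩) = (-0.621146 - 0.783695i)·a = (-0.5525 - 0.6971i)
new amp(|1⟩) = (-0.621146 + 0.783695i)·b = (-0.2838 + 0.3581i)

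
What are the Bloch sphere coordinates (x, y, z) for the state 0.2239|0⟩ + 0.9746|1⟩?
(0.4364, 0, -0.8997)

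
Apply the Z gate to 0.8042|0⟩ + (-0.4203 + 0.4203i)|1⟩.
0.8042|0⟩ + (0.4203 - 0.4203i)|1⟩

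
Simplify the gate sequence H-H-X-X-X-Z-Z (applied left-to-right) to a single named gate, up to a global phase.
X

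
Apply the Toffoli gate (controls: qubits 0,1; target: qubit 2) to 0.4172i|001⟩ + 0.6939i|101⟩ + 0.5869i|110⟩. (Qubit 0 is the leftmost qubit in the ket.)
0.4172i|001⟩ + 0.6939i|101⟩ + 0.5869i|111⟩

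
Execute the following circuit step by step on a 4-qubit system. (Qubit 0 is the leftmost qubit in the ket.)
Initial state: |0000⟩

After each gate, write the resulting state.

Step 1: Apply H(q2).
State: 1/√2|0000⟩ + 1/√2|0010⟩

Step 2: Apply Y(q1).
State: (1/√2)i|0100⟩ + (1/√2)i|0110⟩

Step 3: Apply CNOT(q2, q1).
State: (1/√2)i|0010⟩ + (1/√2)i|0100⟩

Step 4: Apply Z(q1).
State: (1/√2)i|0010⟩ - (1/√2)i|0100⟩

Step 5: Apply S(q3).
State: (1/√2)i|0010⟩ - (1/√2)i|0100⟩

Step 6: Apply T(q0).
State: (1/√2)i|0010⟩ - (1/√2)i|0100⟩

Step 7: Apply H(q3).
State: (1/2)i|0010⟩ + (1/2)i|0011⟩ - (1/2)i|0100⟩ - (1/2)i|0101⟩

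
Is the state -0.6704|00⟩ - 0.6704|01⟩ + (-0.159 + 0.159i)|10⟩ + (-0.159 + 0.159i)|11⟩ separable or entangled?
Separable

Writing the state as a|00⟩ + b|01⟩ + c|10⟩ + d|11⟩, it is a product state iff ad − bc = 0.
Here (a, b, c, d) = (-0.6704, -0.6704, (-0.159 + 0.159i), (-0.159 + 0.159i)): ad − bc = (-0.6704)(-0.159 + 0.159i) − (-0.6704)(-0.159 + 0.159i) = 0, so the state is separable.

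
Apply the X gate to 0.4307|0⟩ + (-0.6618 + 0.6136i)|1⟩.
(-0.6618 + 0.6136i)|0⟩ + 0.4307|1⟩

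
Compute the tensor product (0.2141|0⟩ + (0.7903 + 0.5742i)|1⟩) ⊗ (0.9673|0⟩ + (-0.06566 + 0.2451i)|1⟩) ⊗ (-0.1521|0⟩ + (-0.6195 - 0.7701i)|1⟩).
-0.0315|000⟩ + (-0.1283 - 0.1595i)|001⟩ + (0.002138 - 0.007982i)|010⟩ + (0.04912 - 0.02168i)|011⟩ + (-0.1163 - 0.08448i)|100⟩ + (-0.04585 - 0.9328i)|101⟩ + (0.0293 - 0.02373i)|110⟩ + (0.2395 + 0.0517i)|111⟩

amp(|b₁b₂…⟩) = product of the factor amplitudes for bits b₁, b₂, …; only kets whose every factor amplitude is nonzero survive.
|000⟩: (0.2141)(0.9673)(-0.1521) = -0.0315
|001⟩: (0.2141)(0.9673)(-0.6195 - 0.7701i) = (-0.1283 - 0.1595i)
|010⟩: (0.2141)(-0.06566 + 0.2451i)(-0.1521) = (0.002138 - 0.007982i)
|011⟩: (0.2141)(-0.06566 + 0.2451i)(-0.6195 - 0.7701i) = (0.04912 - 0.02168i)
|100⟩: (0.7903 + 0.5742i)(0.9673)(-0.1521) = (-0.1163 - 0.08448i)
|101⟩: (0.7903 + 0.5742i)(0.9673)(-0.6195 - 0.7701i) = (-0.04585 - 0.9328i)
|110⟩: (0.7903 + 0.5742i)(-0.06566 + 0.2451i)(-0.1521) = (0.0293 - 0.02373i)
|111⟩: (0.7903 + 0.5742i)(-0.06566 + 0.2451i)(-0.6195 - 0.7701i) = (0.2395 + 0.0517i)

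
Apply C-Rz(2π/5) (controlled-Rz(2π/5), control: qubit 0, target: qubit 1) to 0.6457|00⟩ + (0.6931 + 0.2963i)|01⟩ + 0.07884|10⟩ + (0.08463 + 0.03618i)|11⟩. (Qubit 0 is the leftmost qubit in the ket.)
0.6457|00⟩ + (0.6931 + 0.2963i)|01⟩ + (0.06378 - 0.04634i)|10⟩ + (0.0472 + 0.07901i)|11⟩

C-Rz(2π/5) leaves the control-|0⟩ kets |00⟩, |01⟩ unchanged and applies Rz(2π/5) to qubit 1 on the control-|1⟩ pair (|10⟩, |11⟩).
Rz(2π/5) = [[e^(−iθ/2), 0], [0, e^(iθ/2)]] with e^(±iθ/2) = cos(θ/2) ± i·sin(θ/2); θ = 2π/5, cos(θ/2) ≈ 0.809017, sin(θ/2) ≈ 0.587785.
With a = amp(|10⟩) = 0.07884 and b = amp(|11⟩) = (0.08463 + 0.03618i):
new amp(|10⟩) = (0.809017 - 0.587785i)·a = (0.06378 - 0.04634i)
new amp(|11⟩) = (0.809017 + 0.587785i)·b = (0.0472 + 0.07901i)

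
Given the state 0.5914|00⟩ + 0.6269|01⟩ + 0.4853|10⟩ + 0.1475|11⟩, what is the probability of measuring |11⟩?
0.02176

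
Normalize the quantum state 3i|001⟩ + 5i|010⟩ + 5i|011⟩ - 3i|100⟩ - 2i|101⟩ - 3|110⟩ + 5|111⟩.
0.2914i|001⟩ + 0.4856i|010⟩ + 0.4856i|011⟩ - 0.2914i|100⟩ - 0.1943i|101⟩ - 0.2914|110⟩ + 0.4856|111⟩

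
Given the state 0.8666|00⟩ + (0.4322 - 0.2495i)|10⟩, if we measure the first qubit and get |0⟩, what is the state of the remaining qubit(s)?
|0⟩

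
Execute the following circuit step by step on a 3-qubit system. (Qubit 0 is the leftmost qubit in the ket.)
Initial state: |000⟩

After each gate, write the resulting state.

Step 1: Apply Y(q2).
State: i|001⟩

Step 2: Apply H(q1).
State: (1/√2)i|001⟩ + (1/√2)i|011⟩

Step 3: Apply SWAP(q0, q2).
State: (1/√2)i|100⟩ + (1/√2)i|110⟩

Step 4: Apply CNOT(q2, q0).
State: (1/√2)i|100⟩ + (1/√2)i|110⟩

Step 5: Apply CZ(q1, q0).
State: (1/√2)i|100⟩ - (1/√2)i|110⟩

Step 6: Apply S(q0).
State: -1/√2|100⟩ + 1/√2|110⟩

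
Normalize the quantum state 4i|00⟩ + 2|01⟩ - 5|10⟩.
0.5963i|00⟩ + 0.2981|01⟩ - 0.7454|10⟩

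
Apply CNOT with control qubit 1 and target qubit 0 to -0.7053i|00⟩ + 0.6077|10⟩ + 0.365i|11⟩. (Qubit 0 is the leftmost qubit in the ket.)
-0.7053i|00⟩ + 0.365i|01⟩ + 0.6077|10⟩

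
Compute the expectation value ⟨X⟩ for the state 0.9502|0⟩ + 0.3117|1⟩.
0.5924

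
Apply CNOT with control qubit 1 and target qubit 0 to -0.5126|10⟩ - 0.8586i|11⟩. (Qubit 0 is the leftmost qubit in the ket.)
-0.8586i|01⟩ - 0.5126|10⟩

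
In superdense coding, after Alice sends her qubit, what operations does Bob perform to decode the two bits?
CNOT (Alice's qubit controls Bob's), then H on Alice's qubit, then measure both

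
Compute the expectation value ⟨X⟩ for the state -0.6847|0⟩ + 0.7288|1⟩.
-0.998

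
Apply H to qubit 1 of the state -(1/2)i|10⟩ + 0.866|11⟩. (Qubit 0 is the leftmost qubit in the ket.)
(0.6124 - (1/√8)i)|10⟩ + (-0.6124 - (1/√8)i)|11⟩

H on qubit 1 mixes each pair of kets that differ only in qubit 1: amplitudes (a, b) of (|…0…⟩, |…1…⟩) become ((a + b)/√2, (a − b)/√2). Kets absent from the input have amplitude 0.
(|10⟩, |11⟩): (a, b) = (-(1/2)i, 0.866) → ((0.6124 - (1/√8)i), (-0.6124 - (1/√8)i))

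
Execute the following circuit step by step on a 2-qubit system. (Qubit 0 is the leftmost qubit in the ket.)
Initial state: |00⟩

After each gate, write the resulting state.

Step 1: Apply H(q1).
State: 1/√2|00⟩ + 1/√2|01⟩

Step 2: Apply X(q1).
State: 1/√2|00⟩ + 1/√2|01⟩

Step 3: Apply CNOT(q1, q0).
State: 1/√2|00⟩ + 1/√2|11⟩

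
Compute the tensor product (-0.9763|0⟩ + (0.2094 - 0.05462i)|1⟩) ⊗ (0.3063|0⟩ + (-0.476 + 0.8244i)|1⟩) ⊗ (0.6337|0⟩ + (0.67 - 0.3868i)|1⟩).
-0.1895|000⟩ + (-0.2004 + 0.1157i)|001⟩ + (0.2945 - 0.51i)|010⟩ + (0.00004108 - 0.719i)|011⟩ + (0.04065 - 0.0106i)|100⟩ + (0.0365 - 0.03602i)|101⟩ + (-0.03463 + 0.1259i)|110⟩ + (0.04022 + 0.1542i)|111⟩

amp(|b₁b₂…⟩) = product of the factor amplitudes for bits b₁, b₂, …; only kets whose every factor amplitude is nonzero survive.
|000⟩: (-0.9763)(0.3063)(0.6337) = -0.1895
|001⟩: (-0.9763)(0.3063)(0.67 - 0.3868i) = (-0.2004 + 0.1157i)
|010⟩: (-0.9763)(-0.476 + 0.8244i)(0.6337) = (0.2945 - 0.51i)
|011⟩: (-0.9763)(-0.476 + 0.8244i)(0.67 - 0.3868i) = (0.00004108 - 0.719i)
|100⟩: (0.2094 - 0.05462i)(0.3063)(0.6337) = (0.04065 - 0.0106i)
|101⟩: (0.2094 - 0.05462i)(0.3063)(0.67 - 0.3868i) = (0.0365 - 0.03602i)
|110⟩: (0.2094 - 0.05462i)(-0.476 + 0.8244i)(0.6337) = (-0.03463 + 0.1259i)
|111⟩: (0.2094 - 0.05462i)(-0.476 + 0.8244i)(0.67 - 0.3868i) = (0.04022 + 0.1542i)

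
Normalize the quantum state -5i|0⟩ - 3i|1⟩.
-0.8575i|0⟩ - 0.5145i|1⟩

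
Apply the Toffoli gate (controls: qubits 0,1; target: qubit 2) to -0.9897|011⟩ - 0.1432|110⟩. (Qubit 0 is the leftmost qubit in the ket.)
-0.9897|011⟩ - 0.1432|111⟩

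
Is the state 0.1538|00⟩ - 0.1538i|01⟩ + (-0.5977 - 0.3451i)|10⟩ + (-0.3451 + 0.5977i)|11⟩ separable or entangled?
Separable

Writing the state as a|00⟩ + b|01⟩ + c|10⟩ + d|11⟩, it is a product state iff ad − bc = 0.
Here (a, b, c, d) = (0.1538, -0.1538i, (-0.5977 - 0.3451i), (-0.3451 + 0.5977i)): ad − bc = (0.1538)(-0.3451 + 0.5977i) − (-0.1538i)(-0.5977 - 0.3451i) = 0, so the state is separable.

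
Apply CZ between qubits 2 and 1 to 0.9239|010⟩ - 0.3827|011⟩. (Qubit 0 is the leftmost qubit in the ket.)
0.9239|010⟩ + 0.3827|011⟩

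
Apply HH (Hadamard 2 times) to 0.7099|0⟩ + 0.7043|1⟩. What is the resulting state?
0.7099|0⟩ + 0.7043|1⟩

H² = I, so an even number of Hadamards cancels: H^2 = I and the state is unchanged.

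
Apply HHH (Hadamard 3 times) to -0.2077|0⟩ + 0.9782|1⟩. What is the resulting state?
0.5448|0⟩ - 0.8386|1⟩

H² = I, so H^3 = H: a single Hadamard. With (a, b) = (-0.2077, 0.9782), H gives ((a + b)/√2, (a − b)/√2) = (0.5448, -0.8386).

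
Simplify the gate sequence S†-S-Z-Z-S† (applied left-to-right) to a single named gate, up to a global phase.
S†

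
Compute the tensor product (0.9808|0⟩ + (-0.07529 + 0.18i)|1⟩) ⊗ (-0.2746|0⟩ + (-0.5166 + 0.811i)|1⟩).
-0.2693|00⟩ + (-0.5067 + 0.7954i)|01⟩ + (0.02067 - 0.04943i)|10⟩ + (-0.1071 - 0.154i)|11⟩

amp(|b₁b₂…⟩) = product of the factor amplitudes for bits b₁, b₂, …; only kets whose every factor amplitude is nonzero survive.
|00⟩: (0.9808)(-0.2746) = -0.2693
|01⟩: (0.9808)(-0.5166 + 0.811i) = (-0.5067 + 0.7954i)
|10⟩: (-0.07529 + 0.18i)(-0.2746) = (0.02067 - 0.04943i)
|11⟩: (-0.07529 + 0.18i)(-0.5166 + 0.811i) = (-0.1071 - 0.154i)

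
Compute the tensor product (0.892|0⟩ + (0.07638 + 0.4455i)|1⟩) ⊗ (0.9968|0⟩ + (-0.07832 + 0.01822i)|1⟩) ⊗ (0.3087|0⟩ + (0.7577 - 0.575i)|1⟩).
0.2745|000⟩ + (0.6737 - 0.5113i)|001⟩ + (-0.02157 + 0.005017i)|010⟩ + (-0.04359 + 0.05248i)|011⟩ + (0.0235 + 0.1371i)|100⟩ + (0.313 + 0.2927i)|101⟩ + (-0.004352 - 0.01034i)|110⟩ + (-0.02995 - 0.01728i)|111⟩

amp(|b₁b₂…⟩) = product of the factor amplitudes for bits b₁, b₂, …; only kets whose every factor amplitude is nonzero survive.
|000⟩: (0.892)(0.9968)(0.3087) = 0.2745
|001⟩: (0.892)(0.9968)(0.7577 - 0.575i) = (0.6737 - 0.5113i)
|010⟩: (0.892)(-0.07832 + 0.01822i)(0.3087) = (-0.02157 + 0.005017i)
|011⟩: (0.892)(-0.07832 + 0.01822i)(0.7577 - 0.575i) = (-0.04359 + 0.05248i)
|100⟩: (0.07638 + 0.4455i)(0.9968)(0.3087) = (0.0235 + 0.1371i)
|101⟩: (0.07638 + 0.4455i)(0.9968)(0.7577 - 0.575i) = (0.313 + 0.2927i)
|110⟩: (0.07638 + 0.4455i)(-0.07832 + 0.01822i)(0.3087) = (-0.004352 - 0.01034i)
|111⟩: (0.07638 + 0.4455i)(-0.07832 + 0.01822i)(0.7577 - 0.575i) = (-0.02995 - 0.01728i)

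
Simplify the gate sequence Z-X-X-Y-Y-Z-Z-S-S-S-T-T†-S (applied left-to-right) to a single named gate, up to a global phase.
Z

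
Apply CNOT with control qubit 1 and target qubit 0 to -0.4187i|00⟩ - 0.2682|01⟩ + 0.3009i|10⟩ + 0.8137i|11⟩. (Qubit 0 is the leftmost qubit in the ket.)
-0.4187i|00⟩ + 0.8137i|01⟩ + 0.3009i|10⟩ - 0.2682|11⟩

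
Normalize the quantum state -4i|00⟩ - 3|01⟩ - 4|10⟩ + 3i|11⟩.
-0.5657i|00⟩ - 0.4243|01⟩ - 0.5657|10⟩ + 0.4243i|11⟩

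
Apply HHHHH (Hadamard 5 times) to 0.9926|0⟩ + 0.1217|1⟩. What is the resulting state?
0.7879|0⟩ + 0.6158|1⟩

H² = I, so H^5 = H: a single Hadamard. With (a, b) = (0.9926, 0.1217), H gives ((a + b)/√2, (a − b)/√2) = (0.7879, 0.6158).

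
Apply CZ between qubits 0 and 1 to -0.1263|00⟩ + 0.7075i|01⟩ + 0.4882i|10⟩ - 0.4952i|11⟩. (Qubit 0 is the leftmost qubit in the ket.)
-0.1263|00⟩ + 0.7075i|01⟩ + 0.4882i|10⟩ + 0.4952i|11⟩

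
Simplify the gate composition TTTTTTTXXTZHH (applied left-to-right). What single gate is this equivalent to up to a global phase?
Z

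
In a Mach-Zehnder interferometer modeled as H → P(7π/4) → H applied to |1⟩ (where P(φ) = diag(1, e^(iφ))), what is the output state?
(0.1464 + (1/√8)i)|0⟩ + (0.8536 - (1/√8)i)|1⟩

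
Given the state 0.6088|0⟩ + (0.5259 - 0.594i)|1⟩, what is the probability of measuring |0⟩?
0.3706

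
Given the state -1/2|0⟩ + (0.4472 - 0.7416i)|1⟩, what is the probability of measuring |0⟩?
1/4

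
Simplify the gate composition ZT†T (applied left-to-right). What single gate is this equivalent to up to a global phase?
Z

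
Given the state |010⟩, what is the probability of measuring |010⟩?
1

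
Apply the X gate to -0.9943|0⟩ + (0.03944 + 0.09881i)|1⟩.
(0.03944 + 0.09881i)|0⟩ - 0.9943|1⟩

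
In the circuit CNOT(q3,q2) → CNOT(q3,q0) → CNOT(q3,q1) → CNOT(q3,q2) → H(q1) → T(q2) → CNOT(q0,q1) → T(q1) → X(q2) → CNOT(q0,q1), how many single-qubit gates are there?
4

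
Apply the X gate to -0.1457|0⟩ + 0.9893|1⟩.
0.9893|0⟩ - 0.1457|1⟩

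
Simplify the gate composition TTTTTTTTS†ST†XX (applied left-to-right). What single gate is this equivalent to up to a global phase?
T†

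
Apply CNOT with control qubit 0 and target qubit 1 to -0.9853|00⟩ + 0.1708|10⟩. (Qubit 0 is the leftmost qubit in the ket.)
-0.9853|00⟩ + 0.1708|11⟩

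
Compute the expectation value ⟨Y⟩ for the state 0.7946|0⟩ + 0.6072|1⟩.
0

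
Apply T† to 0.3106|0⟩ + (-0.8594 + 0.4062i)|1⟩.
0.3106|0⟩ + (-0.3205 + 0.8949i)|1⟩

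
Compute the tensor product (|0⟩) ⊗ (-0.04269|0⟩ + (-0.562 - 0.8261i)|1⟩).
-0.04269|00⟩ + (-0.562 - 0.8261i)|01⟩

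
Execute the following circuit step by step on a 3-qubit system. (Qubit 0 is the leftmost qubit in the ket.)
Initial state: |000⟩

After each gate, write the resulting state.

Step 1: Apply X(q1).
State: |010⟩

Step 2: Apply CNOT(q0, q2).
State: |010⟩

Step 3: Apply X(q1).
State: |000⟩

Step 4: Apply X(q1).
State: |010⟩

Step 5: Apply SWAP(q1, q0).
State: |100⟩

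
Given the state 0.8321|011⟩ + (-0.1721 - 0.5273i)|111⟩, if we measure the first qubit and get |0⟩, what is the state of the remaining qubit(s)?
|11⟩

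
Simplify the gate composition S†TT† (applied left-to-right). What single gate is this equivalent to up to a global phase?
S†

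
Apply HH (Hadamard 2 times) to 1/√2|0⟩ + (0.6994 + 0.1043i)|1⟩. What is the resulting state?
1/√2|0⟩ + (0.6994 + 0.1043i)|1⟩

H² = I, so an even number of Hadamards cancels: H^2 = I and the state is unchanged.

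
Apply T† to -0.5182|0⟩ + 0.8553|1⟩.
-0.5182|0⟩ + (0.6048 - 0.6048i)|1⟩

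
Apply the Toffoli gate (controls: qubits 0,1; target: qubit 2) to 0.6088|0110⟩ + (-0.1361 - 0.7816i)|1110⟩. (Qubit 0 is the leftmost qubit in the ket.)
0.6088|0110⟩ + (-0.1361 - 0.7816i)|1100⟩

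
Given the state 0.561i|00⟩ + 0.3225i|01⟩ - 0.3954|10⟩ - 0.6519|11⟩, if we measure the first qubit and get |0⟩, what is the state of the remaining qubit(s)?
0.867i|0⟩ + 0.4984i|1⟩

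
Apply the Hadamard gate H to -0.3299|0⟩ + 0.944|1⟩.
0.4342|0⟩ - 0.9008|1⟩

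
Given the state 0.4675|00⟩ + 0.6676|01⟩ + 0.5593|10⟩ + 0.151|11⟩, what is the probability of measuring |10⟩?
0.3128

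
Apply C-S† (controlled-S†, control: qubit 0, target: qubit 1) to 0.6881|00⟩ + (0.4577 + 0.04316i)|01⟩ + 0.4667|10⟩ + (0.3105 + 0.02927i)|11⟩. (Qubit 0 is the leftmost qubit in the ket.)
0.6881|00⟩ + (0.4577 + 0.04316i)|01⟩ + 0.4667|10⟩ + (0.02927 - 0.3105i)|11⟩

C-S† leaves the control-|0⟩ kets |00⟩, |01⟩ unchanged and applies S† to qubit 1 on the control-|1⟩ pair (|10⟩, |11⟩).
S† = [[1, 0], [0, -i]].
With a = amp(|10⟩) = 0.4667 and b = amp(|11⟩) = (0.3105 + 0.02927i):
new amp(|10⟩) = (1)·a = 0.4667
new amp(|11⟩) = (-i)·b = (0.02927 - 0.3105i)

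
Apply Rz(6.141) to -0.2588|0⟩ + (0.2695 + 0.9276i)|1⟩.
(0.2581 + 0.01838i)|0⟩ + (-0.3347 - 0.9061i)|1⟩

Rz(6.141) = [[e^(−iθ/2), 0], [0, e^(iθ/2)]] with e^(±iθ/2) = cos(θ/2) ± i·sin(θ/2); θ = 6.141, cos(θ/2) ≈ -0.997474, sin(θ/2) ≈ 0.0710328.
With a = amp(|0⟩) = -0.2588 and b = amp(|1⟩) = (0.2695 + 0.9276i):
new amp(|0⟩) = (-0.997474 - 0.0710328i)·a = (0.2581 + 0.01838i)
new amp(|1⟩) = (-0.997474 + 0.0710328i)·b = (-0.3347 - 0.9061i)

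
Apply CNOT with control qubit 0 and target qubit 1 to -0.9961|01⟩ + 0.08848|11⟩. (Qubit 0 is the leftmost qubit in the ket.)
-0.9961|01⟩ + 0.08848|10⟩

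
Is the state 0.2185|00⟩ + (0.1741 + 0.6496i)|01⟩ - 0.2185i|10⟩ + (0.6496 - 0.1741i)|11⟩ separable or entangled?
Separable

Writing the state as a|00⟩ + b|01⟩ + c|10⟩ + d|11⟩, it is a product state iff ad − bc = 0.
Here (a, b, c, d) = (0.2185, (0.1741 + 0.6496i), -0.2185i, (0.6496 - 0.1741i)): ad − bc = (0.2185)(0.6496 - 0.1741i) − (0.1741 + 0.6496i)(-0.2185i) = 0, so the state is separable.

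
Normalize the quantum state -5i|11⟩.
-i|11⟩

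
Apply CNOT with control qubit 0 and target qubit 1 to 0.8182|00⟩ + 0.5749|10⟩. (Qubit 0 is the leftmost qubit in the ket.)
0.8182|00⟩ + 0.5749|11⟩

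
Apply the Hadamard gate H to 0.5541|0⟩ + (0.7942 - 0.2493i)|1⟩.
(0.9534 - 0.1763i)|0⟩ + (-0.1698 + 0.1763i)|1⟩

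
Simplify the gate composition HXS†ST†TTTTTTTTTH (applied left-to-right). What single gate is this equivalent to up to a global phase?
Z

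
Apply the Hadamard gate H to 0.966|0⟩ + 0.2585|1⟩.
0.8659|0⟩ + 0.5003|1⟩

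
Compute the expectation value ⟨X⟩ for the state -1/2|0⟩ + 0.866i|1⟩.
0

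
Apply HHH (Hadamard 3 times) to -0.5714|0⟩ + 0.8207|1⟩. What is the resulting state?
0.1763|0⟩ - 0.9844|1⟩

H² = I, so H^3 = H: a single Hadamard. With (a, b) = (-0.5714, 0.8207), H gives ((a + b)/√2, (a − b)/√2) = (0.1763, -0.9844).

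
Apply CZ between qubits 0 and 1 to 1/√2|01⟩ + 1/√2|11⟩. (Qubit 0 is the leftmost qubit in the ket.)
1/√2|01⟩ - 1/√2|11⟩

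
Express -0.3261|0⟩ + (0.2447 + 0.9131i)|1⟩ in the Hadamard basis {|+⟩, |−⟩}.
(-0.05756 + 0.6457i)|+⟩ + (-0.4036 - 0.6457i)|−⟩

With |ψ⟩ = α|0⟩ + β|1⟩, the Hadamard-basis coefficients are ⟨+|ψ⟩ = (α + β)/√2 and ⟨−|ψ⟩ = (α − β)/√2.
Here α = -0.3261, β = (0.2447 + 0.9131i): (α + β)/√2 = (-0.05756 + 0.6457i), (α − β)/√2 = (-0.4036 - 0.6457i).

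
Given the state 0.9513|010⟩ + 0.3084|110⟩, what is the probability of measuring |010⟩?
0.905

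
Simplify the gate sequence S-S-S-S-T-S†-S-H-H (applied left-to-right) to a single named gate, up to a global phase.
T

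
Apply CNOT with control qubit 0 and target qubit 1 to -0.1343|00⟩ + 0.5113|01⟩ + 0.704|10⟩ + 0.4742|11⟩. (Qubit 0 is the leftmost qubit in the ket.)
-0.1343|00⟩ + 0.5113|01⟩ + 0.4742|10⟩ + 0.704|11⟩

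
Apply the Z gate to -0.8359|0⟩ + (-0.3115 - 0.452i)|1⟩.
-0.8359|0⟩ + (0.3115 + 0.452i)|1⟩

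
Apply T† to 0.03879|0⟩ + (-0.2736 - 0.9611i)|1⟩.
0.03879|0⟩ + (-0.8731 - 0.4861i)|1⟩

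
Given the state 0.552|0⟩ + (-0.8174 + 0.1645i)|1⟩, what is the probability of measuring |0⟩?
0.3047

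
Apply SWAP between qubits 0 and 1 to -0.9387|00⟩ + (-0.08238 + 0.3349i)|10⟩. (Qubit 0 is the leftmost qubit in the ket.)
-0.9387|00⟩ + (-0.08238 + 0.3349i)|01⟩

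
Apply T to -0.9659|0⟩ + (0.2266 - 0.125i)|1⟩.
-0.9659|0⟩ + (0.2486 + 0.07184i)|1⟩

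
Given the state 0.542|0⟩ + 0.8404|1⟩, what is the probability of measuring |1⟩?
0.7063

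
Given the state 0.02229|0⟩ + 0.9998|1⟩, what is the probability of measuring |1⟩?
0.9996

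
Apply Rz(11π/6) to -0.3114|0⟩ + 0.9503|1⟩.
(0.3008 + 0.0806i)|0⟩ + (-0.9179 + 0.246i)|1⟩

Rz(11π/6) = [[e^(−iθ/2), 0], [0, e^(iθ/2)]] with e^(±iθ/2) = cos(θ/2) ± i·sin(θ/2); θ = 11π/6, cos(θ/2) ≈ -0.965926, sin(θ/2) ≈ 0.258819.
With a = amp(|0⟩) = -0.3114 and b = amp(|1⟩) = 0.9503:
new amp(|0⟩) = (-0.965926 - 0.258819i)·a = (0.3008 + 0.0806i)
new amp(|1⟩) = (-0.965926 + 0.258819i)·b = (-0.9179 + 0.246i)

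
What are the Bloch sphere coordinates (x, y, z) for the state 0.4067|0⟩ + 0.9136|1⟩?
(0.7431, 0, -0.6693)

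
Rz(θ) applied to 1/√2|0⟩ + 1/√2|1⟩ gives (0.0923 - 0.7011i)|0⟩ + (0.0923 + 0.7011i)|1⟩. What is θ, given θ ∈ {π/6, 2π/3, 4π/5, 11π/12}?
11π/12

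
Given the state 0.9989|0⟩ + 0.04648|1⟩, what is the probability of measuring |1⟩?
0.00216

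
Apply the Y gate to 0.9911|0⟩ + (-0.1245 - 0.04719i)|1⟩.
(-0.04719 + 0.1245i)|0⟩ + 0.9911i|1⟩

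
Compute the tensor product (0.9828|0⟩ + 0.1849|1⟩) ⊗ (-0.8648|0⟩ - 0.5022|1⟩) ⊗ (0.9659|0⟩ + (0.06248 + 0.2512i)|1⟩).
-0.8209|000⟩ + (-0.0531 - 0.2135i)|001⟩ - 0.4767|010⟩ + (-0.03084 - 0.124i)|011⟩ - 0.1544|100⟩ + (-0.009991 - 0.04017i)|101⟩ - 0.08969|110⟩ + (-0.005802 - 0.02333i)|111⟩

amp(|b₁b₂…⟩) = product of the factor amplitudes for bits b₁, b₂, …; only kets whose every factor amplitude is nonzero survive.
|000⟩: (0.9828)(-0.8648)(0.9659) = -0.8209
|001⟩: (0.9828)(-0.8648)(0.06248 + 0.2512i) = (-0.0531 - 0.2135i)
|010⟩: (0.9828)(-0.5022)(0.9659) = -0.4767
|011⟩: (0.9828)(-0.5022)(0.06248 + 0.2512i) = (-0.03084 - 0.124i)
|100⟩: (0.1849)(-0.8648)(0.9659) = -0.1544
|101⟩: (0.1849)(-0.8648)(0.06248 + 0.2512i) = (-0.009991 - 0.04017i)
|110⟩: (0.1849)(-0.5022)(0.9659) = -0.08969
|111⟩: (0.1849)(-0.5022)(0.06248 + 0.2512i) = (-0.005802 - 0.02333i)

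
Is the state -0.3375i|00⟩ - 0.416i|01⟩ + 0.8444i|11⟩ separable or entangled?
Entangled

Writing the state as a|00⟩ + b|01⟩ + c|10⟩ + d|11⟩, it is a product state iff ad − bc = 0.
Here (a, b, c, d) = (-0.3375i, -0.416i, 0, 0.8444i): ad − bc = (-0.3375i)(0.8444i) − (-0.416i)(0) = 0.285 ≠ 0, so the state is entangled.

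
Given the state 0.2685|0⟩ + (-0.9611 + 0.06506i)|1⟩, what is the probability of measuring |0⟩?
0.07209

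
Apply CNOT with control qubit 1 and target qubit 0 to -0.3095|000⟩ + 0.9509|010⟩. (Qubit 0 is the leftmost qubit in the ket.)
-0.3095|000⟩ + 0.9509|110⟩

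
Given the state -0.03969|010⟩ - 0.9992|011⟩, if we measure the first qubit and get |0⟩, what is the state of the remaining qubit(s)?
-0.03969|10⟩ - 0.9992|11⟩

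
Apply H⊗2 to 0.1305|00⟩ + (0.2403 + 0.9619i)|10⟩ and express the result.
(0.1854 + 0.481i)|00⟩ + (0.1854 + 0.481i)|01⟩ + (-0.0549 - 0.481i)|10⟩ + (-0.0549 - 0.481i)|11⟩

H⊗2 gives amp(|y⟩) = (1/2) Σ_x (−1)^(x·y) amp(|x⟩), where x·y is the number of positions in which both x and y have a 1.
|00⟩: (0.1305 + (0.2403 + 0.9619i))/2 = (0.1854 + 0.481i)
|01⟩: (0.1305 + (0.2403 + 0.9619i))/2 = (0.1854 + 0.481i)
|10⟩: (0.1305 - (0.2403 + 0.9619i))/2 = (-0.0549 - 0.481i)
|11⟩: (0.1305 - (0.2403 + 0.9619i))/2 = (-0.0549 - 0.481i)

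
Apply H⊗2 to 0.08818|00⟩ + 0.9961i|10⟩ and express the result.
(0.04409 + 0.4981i)|00⟩ + (0.04409 + 0.4981i)|01⟩ + (0.04409 - 0.4981i)|10⟩ + (0.04409 - 0.4981i)|11⟩

H⊗2 gives amp(|y⟩) = (1/2) Σ_x (−1)^(x·y) amp(|x⟩), where x·y is the number of positions in which both x and y have a 1.
|00⟩: (0.08818 + 0.9961i)/2 = (0.04409 + 0.4981i)
|01⟩: (0.08818 + 0.9961i)/2 = (0.04409 + 0.4981i)
|10⟩: (0.08818 - 0.9961i)/2 = (0.04409 - 0.4981i)
|11⟩: (0.08818 - 0.9961i)/2 = (0.04409 - 0.4981i)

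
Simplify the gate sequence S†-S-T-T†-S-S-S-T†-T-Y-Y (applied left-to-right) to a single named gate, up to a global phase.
S†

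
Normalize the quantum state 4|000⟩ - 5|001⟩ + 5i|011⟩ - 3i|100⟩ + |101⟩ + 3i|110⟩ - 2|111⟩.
0.424|000⟩ - 0.53|001⟩ + 0.53i|011⟩ - 0.318i|100⟩ + 0.106|101⟩ + 0.318i|110⟩ - 0.212|111⟩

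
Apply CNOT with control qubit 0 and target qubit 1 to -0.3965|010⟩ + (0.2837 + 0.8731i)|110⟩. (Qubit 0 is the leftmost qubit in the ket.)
-0.3965|010⟩ + (0.2837 + 0.8731i)|100⟩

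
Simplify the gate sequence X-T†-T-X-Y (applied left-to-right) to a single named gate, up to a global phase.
Y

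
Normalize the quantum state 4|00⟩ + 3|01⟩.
0.8|00⟩ + 0.6|01⟩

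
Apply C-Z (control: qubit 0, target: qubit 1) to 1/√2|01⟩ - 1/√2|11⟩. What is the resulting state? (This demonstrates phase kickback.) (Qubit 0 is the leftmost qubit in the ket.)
1/√2|01⟩ + 1/√2|11⟩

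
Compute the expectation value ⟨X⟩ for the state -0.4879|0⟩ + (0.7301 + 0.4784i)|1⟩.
-0.7124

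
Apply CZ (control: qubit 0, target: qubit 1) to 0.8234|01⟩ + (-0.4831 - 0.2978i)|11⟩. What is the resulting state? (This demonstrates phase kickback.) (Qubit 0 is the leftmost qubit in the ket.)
0.8234|01⟩ + (0.4831 + 0.2978i)|11⟩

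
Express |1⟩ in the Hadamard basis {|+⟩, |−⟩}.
1/√2|+⟩ - 1/√2|−⟩

With |ψ⟩ = α|0⟩ + β|1⟩, the Hadamard-basis coefficients are ⟨+|ψ⟩ = (α + β)/√2 and ⟨−|ψ⟩ = (α − β)/√2.
Here α = 0, β = 1: (α + β)/√2 = 1/√2, (α − β)/√2 = -1/√2.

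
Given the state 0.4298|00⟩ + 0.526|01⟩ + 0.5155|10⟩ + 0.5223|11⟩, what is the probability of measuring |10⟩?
0.2657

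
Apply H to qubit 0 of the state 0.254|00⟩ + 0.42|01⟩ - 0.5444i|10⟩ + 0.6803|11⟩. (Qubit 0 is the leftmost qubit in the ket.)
(0.1796 - 0.3849i)|00⟩ + 0.778|01⟩ + (0.1796 + 0.3849i)|10⟩ - 0.1841|11⟩

H on qubit 0 mixes each pair of kets that differ only in qubit 0: amplitudes (a, b) of (|…0…⟩, |…1…⟩) become ((a + b)/√2, (a − b)/√2). Kets absent from the input have amplitude 0.
(|00⟩, |10⟩): (a, b) = (0.254, -0.5444i) → ((0.1796 - 0.3849i), (0.1796 + 0.3849i))
(|01⟩, |11⟩): (a, b) = (0.42, 0.6803) → (0.778, -0.1841)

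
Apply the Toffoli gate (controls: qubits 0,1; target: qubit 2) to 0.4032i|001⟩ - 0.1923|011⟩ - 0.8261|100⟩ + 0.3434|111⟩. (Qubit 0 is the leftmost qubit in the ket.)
0.4032i|001⟩ - 0.1923|011⟩ - 0.8261|100⟩ + 0.3434|110⟩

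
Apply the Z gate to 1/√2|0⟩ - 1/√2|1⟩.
1/√2|0⟩ + 1/√2|1⟩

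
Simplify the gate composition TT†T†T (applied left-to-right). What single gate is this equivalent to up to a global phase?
I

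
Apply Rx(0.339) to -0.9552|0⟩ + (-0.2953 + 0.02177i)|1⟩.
(-0.9378 + 0.04981i)|0⟩ + (-0.2911 + 0.1826i)|1⟩

Rx(0.339) = [[cos(θ/2), −i·sin(θ/2)], [−i·sin(θ/2), cos(θ/2)]]; θ = 0.339, cos(θ/2) ≈ 0.985669, sin(θ/2) ≈ 0.16869.
With a = amp(|0⟩) = -0.9552 and b = amp(|1⟩) = (-0.2953 + 0.02177i):
new amp(|0⟩) = (0.985669)·a + (-0.16869i)·b = (-0.9378 + 0.04981i)
new amp(|1⟩) = (-0.16869i)·a + (0.985669)·b = (-0.2911 + 0.1826i)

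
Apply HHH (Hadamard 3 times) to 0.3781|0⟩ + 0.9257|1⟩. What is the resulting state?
0.9219|0⟩ - 0.3872|1⟩

H² = I, so H^3 = H: a single Hadamard. With (a, b) = (0.3781, 0.9257), H gives ((a + b)/√2, (a − b)/√2) = (0.9219, -0.3872).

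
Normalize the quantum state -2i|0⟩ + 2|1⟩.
-(1/√2)i|0⟩ + 1/√2|1⟩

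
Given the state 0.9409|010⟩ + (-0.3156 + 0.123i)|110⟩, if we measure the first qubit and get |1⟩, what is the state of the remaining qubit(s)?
(-0.9317 + 0.3631i)|10⟩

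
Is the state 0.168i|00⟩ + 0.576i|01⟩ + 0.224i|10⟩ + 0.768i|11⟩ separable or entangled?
Separable

Writing the state as a|00⟩ + b|01⟩ + c|10⟩ + d|11⟩, it is a product state iff ad − bc = 0.
Here (a, b, c, d) = (0.168i, 0.576i, 0.224i, 0.768i): ad − bc = (0.168i)(0.768i) − (0.576i)(0.224i) = 0, so the state is separable.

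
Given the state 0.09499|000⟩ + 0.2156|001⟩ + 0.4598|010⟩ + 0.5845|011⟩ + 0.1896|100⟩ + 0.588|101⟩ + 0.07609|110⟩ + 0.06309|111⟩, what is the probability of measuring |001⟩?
0.04648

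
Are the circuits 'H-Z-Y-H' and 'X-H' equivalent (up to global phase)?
No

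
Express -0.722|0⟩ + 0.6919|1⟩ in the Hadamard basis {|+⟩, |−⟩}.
-0.02128|+⟩ - 0.9998|−⟩

With |ψ⟩ = α|0⟩ + β|1⟩, the Hadamard-basis coefficients are ⟨+|ψ⟩ = (α + β)/√2 and ⟨−|ψ⟩ = (α − β)/√2.
Here α = -0.722, β = 0.6919: (α + β)/√2 = -0.02128, (α − β)/√2 = -0.9998.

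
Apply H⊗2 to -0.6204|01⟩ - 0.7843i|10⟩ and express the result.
(-0.3102 - 0.3922i)|00⟩ + (0.3102 - 0.3922i)|01⟩ + (-0.3102 + 0.3922i)|10⟩ + (0.3102 + 0.3922i)|11⟩

H⊗2 gives amp(|y⟩) = (1/2) Σ_x (−1)^(x·y) amp(|x⟩), where x·y is the number of positions in which both x and y have a 1.
|00⟩: (-0.6204 - 0.7843i)/2 = (-0.3102 - 0.3922i)
|01⟩: (0.6204 - 0.7843i)/2 = (0.3102 - 0.3922i)
|10⟩: (-0.6204 + 0.7843i)/2 = (-0.3102 + 0.3922i)
|11⟩: (0.6204 + 0.7843i)/2 = (0.3102 + 0.3922i)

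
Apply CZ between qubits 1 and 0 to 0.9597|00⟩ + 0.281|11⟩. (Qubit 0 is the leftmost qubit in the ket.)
0.9597|00⟩ - 0.281|11⟩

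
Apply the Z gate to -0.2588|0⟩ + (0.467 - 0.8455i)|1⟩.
-0.2588|0⟩ + (-0.467 + 0.8455i)|1⟩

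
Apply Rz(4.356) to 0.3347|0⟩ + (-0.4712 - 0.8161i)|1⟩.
(-0.191 - 0.2749i)|0⟩ + (0.9391 + 0.07867i)|1⟩

Rz(4.356) = [[e^(−iθ/2), 0], [0, e^(iθ/2)]] with e^(±iθ/2) = cos(θ/2) ± i·sin(θ/2); θ = 4.356, cos(θ/2) ≈ -0.570573, sin(θ/2) ≈ 0.821247.
With a = amp(|0⟩) = 0.3347 and b = amp(|1⟩) = (-0.4712 - 0.8161i):
new amp(|0⟩) = (-0.570573 - 0.821247i)·a = (-0.191 - 0.2749i)
new amp(|1⟩) = (-0.570573 + 0.821247i)·b = (0.9391 + 0.07867i)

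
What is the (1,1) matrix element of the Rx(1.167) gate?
0.8345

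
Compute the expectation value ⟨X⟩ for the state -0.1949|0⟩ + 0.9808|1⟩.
-0.3823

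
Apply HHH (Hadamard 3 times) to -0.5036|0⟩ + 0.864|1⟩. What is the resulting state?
0.2548|0⟩ - 0.967|1⟩

H² = I, so H^3 = H: a single Hadamard. With (a, b) = (-0.5036, 0.864), H gives ((a + b)/√2, (a − b)/√2) = (0.2548, -0.967).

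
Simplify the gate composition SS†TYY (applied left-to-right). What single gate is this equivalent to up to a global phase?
T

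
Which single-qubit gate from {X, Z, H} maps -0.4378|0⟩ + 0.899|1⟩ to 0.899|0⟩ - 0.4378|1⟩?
X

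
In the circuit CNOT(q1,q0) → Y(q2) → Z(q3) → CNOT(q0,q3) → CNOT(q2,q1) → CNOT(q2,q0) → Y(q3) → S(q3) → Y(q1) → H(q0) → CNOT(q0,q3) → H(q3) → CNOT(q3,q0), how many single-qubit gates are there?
7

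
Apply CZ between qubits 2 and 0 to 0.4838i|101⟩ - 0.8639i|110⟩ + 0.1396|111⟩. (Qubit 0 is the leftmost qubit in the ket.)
-0.4838i|101⟩ - 0.8639i|110⟩ - 0.1396|111⟩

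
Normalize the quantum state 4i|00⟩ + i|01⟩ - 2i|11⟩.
0.8729i|00⟩ + 0.2182i|01⟩ - 0.4364i|11⟩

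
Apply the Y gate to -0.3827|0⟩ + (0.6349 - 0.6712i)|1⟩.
(-0.6712 - 0.6349i)|0⟩ - 0.3827i|1⟩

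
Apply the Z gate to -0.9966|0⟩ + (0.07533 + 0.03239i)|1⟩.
-0.9966|0⟩ + (-0.07533 - 0.03239i)|1⟩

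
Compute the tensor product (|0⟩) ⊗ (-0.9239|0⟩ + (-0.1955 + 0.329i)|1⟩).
-0.9239|00⟩ + (-0.1955 + 0.329i)|01⟩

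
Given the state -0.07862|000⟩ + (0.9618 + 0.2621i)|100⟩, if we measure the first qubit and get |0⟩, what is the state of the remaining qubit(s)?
-|00⟩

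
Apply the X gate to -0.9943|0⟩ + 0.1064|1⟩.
0.1064|0⟩ - 0.9943|1⟩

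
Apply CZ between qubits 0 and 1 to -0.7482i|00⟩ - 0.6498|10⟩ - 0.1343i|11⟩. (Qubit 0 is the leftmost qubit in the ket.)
-0.7482i|00⟩ - 0.6498|10⟩ + 0.1343i|11⟩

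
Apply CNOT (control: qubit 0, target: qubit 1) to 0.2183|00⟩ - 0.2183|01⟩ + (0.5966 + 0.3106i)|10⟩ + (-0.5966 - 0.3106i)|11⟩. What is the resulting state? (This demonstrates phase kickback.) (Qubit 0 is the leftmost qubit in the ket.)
0.2183|00⟩ - 0.2183|01⟩ + (-0.5966 - 0.3106i)|10⟩ + (0.5966 + 0.3106i)|11⟩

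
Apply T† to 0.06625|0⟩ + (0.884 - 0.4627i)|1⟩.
0.06625|0⟩ + (0.2979 - 0.9523i)|1⟩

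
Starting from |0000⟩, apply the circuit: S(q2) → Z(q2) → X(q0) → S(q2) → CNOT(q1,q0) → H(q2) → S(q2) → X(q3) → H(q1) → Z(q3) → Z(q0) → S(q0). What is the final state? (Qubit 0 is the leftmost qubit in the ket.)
(1/2)i|1001⟩ - 1/2|1011⟩ + (1/2)i|1101⟩ - 1/2|1111⟩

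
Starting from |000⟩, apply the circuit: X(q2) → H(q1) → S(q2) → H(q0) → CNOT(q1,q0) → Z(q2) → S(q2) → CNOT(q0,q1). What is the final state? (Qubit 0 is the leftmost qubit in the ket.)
1/2|001⟩ + 1/2|011⟩ + 1/2|101⟩ + 1/2|111⟩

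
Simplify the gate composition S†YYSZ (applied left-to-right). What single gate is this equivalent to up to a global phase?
Z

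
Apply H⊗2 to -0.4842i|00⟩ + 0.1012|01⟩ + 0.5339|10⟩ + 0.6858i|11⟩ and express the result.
(0.3176 + 0.1008i)|00⟩ + (0.2164 - 0.585i)|01⟩ + (-0.2164 - 0.585i)|10⟩ + (-0.3176 + 0.1008i)|11⟩

H⊗2 gives amp(|y⟩) = (1/2) Σ_x (−1)^(x·y) amp(|x⟩), where x·y is the number of positions in which both x and y have a 1.
|00⟩: (-0.4842i + 0.1012 + 0.5339 + 0.6858i)/2 = (0.3176 + 0.1008i)
|01⟩: (-0.4842i - 0.1012 + 0.5339 - 0.6858i)/2 = (0.2164 - 0.585i)
|10⟩: (-0.4842i + 0.1012 - 0.5339 - 0.6858i)/2 = (-0.2164 - 0.585i)
|11⟩: (-0.4842i - 0.1012 - 0.5339 + 0.6858i)/2 = (-0.3176 + 0.1008i)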